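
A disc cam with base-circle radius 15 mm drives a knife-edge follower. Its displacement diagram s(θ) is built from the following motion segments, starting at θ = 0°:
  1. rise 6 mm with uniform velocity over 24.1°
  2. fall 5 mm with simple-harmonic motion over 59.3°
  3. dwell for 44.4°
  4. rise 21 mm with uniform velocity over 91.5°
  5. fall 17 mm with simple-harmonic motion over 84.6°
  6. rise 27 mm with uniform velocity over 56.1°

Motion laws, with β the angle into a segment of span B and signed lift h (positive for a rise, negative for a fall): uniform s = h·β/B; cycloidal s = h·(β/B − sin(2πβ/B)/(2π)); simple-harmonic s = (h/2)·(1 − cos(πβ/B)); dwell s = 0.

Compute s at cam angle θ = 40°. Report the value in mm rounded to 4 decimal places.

seg 1 [0°–24.1°] uniform, h=6: full span → s += 6 → s = 6.0000
seg 2 [24.1°–83.4°] simple-harmonic, h=-5: θ=40° here. β=15.9, B=59.3. -5/2·(1 − cos(π·0.2681)) = -0.8357 → s = 5.1643

5.1643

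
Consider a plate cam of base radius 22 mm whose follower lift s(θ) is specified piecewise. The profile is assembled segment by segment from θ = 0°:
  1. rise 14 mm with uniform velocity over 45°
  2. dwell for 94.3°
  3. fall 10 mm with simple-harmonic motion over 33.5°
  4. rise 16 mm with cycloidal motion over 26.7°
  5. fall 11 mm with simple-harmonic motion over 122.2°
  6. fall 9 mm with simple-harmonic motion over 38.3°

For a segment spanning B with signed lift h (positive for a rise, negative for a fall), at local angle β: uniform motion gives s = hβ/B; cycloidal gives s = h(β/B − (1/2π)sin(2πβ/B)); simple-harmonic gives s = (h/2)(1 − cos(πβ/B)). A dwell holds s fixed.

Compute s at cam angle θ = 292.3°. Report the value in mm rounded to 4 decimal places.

seg 1 [0°–45°] uniform, h=14: full span → s += 14 → s = 14.0000
seg 2 [45°–139.3°] dwell: s stays 14.0000
seg 3 [139.3°–172.8°] simple-harmonic, h=-10: full span → s += -10 → s = 4.0000
seg 4 [172.8°–199.5°] cycloidal, h=16: full span → s += 16 → s = 20.0000
seg 5 [199.5°–321.7°] simple-harmonic, h=-11: θ=292.3° here. β=92.8, B=122.2. -11/2·(1 − cos(π·0.7594)) = -9.5024 → s = 10.4976

10.4976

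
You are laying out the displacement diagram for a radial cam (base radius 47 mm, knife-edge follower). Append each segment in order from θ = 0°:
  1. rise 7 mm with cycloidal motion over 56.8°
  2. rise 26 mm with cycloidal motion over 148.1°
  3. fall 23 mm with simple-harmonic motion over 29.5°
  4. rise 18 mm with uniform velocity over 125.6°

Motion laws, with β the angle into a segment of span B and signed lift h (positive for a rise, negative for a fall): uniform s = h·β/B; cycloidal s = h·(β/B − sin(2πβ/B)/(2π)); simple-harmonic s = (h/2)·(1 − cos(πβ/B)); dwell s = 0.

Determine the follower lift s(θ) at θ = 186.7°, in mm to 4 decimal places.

seg 1 [0°–56.8°] cycloidal, h=7: full span → s += 7 → s = 7.0000
seg 2 [56.8°–204.9°] cycloidal, h=26: θ=186.7° here. β=129.9, B=148.1. 26·(0.8771 − sin(2π·0.8771)/(2π)) = 25.6918 → s = 32.6918

32.6918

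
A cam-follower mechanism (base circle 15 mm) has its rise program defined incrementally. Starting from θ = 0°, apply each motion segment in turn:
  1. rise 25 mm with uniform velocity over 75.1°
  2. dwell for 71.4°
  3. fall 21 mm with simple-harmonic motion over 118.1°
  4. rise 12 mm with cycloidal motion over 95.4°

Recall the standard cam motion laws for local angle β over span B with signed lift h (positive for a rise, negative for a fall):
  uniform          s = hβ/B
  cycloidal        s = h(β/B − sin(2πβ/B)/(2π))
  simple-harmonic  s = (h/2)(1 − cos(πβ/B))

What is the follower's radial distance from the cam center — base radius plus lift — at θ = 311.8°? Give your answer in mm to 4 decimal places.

seg 1 [0°–75.1°] uniform, h=25: full span → s += 25 → s = 25.0000
seg 2 [75.1°–146.5°] dwell: s stays 25.0000
seg 3 [146.5°–264.6°] simple-harmonic, h=-21: full span → s += -21 → s = 4.0000
seg 4 [264.6°–360°] cycloidal, h=12: θ=311.8° here. β=47.2, B=95.4. 12·(0.4948 − sin(2π·0.4948)/(2π)) = 5.8742 → s = 9.8742
radial distance = base radius + s = 15 + 9.8742 = 24.8742

24.8742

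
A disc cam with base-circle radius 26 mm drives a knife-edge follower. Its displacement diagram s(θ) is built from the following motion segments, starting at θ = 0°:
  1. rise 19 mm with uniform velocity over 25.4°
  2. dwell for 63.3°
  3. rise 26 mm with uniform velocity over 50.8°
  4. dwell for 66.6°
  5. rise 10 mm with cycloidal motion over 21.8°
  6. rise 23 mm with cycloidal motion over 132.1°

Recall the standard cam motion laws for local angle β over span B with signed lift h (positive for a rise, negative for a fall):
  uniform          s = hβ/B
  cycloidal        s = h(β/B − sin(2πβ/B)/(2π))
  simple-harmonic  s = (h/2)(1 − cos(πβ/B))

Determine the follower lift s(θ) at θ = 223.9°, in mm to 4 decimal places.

seg 1 [0°–25.4°] uniform, h=19: full span → s += 19 → s = 19.0000
seg 2 [25.4°–88.7°] dwell: s stays 19.0000
seg 3 [88.7°–139.5°] uniform, h=26: full span → s += 26 → s = 45.0000
seg 4 [139.5°–206.1°] dwell: s stays 45.0000
seg 5 [206.1°–227.9°] cycloidal, h=10: θ=223.9° here. β=17.8, B=21.8. 10·(0.8165 − sin(2π·0.8165)/(2π)) = 9.6197 → s = 54.6197

54.6197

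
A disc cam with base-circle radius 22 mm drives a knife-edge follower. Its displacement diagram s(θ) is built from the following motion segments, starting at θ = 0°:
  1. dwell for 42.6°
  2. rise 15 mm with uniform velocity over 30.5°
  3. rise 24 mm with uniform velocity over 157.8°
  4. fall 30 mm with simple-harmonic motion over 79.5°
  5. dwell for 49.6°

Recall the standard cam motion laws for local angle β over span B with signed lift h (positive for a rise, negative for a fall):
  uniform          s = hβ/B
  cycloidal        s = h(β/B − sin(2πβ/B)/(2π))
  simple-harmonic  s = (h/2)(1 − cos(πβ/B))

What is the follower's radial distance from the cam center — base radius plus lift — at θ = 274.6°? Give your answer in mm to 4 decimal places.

seg 1 [0°–42.6°] dwell: s stays 0.0000
seg 2 [42.6°–73.1°] uniform, h=15: full span → s += 15 → s = 15.0000
seg 3 [73.1°–230.9°] uniform, h=24: full span → s += 24 → s = 39.0000
seg 4 [230.9°–310.4°] simple-harmonic, h=-30: θ=274.6° here. β=43.7, B=79.5. -30/2·(1 − cos(π·0.5497)) = -17.3319 → s = 21.6681
radial distance = base radius + s = 22 + 21.6681 = 43.6681

43.6681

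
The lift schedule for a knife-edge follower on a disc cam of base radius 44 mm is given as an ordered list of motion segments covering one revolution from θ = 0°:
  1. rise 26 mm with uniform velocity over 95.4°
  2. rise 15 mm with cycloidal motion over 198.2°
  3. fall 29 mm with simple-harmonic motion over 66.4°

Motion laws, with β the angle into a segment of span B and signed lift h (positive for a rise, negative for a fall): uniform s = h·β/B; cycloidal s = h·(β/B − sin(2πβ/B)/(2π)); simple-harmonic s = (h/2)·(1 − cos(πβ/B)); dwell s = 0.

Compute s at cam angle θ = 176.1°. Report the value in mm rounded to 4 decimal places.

seg 1 [0°–95.4°] uniform, h=26: full span → s += 26 → s = 26.0000
seg 2 [95.4°–293.6°] cycloidal, h=15: θ=176.1° here. β=80.7, B=198.2. 15·(0.4072 − sin(2π·0.4072)/(2π)) = 4.7926 → s = 30.7926

30.7926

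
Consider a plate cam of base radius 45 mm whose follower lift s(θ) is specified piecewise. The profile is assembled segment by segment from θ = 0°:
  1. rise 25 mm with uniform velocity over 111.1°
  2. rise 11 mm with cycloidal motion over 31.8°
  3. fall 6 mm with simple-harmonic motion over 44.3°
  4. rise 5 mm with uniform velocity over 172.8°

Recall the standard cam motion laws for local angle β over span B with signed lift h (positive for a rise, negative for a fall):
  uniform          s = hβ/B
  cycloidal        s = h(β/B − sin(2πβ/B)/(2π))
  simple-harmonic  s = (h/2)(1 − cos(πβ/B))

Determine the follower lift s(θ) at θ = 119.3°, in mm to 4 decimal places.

seg 1 [0°–111.1°] uniform, h=25: full span → s += 25 → s = 25.0000
seg 2 [111.1°–142.9°] cycloidal, h=11: θ=119.3° here. β=8.2, B=31.8. 11·(0.2579 − sin(2π·0.2579)/(2π)) = 1.0879 → s = 26.0879

26.0879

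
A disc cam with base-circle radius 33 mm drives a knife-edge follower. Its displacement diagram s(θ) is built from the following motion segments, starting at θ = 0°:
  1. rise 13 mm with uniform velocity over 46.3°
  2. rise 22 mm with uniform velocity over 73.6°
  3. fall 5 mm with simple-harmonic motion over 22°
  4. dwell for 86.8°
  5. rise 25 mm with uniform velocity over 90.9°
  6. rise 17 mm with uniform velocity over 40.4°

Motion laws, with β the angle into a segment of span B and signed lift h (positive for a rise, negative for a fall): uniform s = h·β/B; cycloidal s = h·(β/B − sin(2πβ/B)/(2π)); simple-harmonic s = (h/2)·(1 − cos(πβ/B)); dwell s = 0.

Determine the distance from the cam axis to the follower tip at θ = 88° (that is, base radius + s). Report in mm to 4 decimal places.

seg 1 [0°–46.3°] uniform, h=13: full span → s += 13 → s = 13.0000
seg 2 [46.3°–119.9°] uniform, h=22: θ=88° here. β=41.7, B=73.6. 22·41.7/73.6 = 12.4647 → s = 25.4647
radial distance = base radius + s = 33 + 25.4647 = 58.4647

58.4647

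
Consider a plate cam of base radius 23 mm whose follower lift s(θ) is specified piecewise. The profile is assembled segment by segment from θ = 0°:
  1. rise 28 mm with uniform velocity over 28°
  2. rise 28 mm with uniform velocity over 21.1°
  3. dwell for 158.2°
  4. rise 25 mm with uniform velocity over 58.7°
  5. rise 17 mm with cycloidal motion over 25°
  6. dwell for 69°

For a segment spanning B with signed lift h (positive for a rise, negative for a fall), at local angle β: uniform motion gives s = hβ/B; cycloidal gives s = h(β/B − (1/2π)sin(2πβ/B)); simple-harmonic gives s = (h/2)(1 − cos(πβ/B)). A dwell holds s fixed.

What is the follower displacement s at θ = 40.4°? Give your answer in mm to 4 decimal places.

seg 1 [0°–28°] uniform, h=28: full span → s += 28 → s = 28.0000
seg 2 [28°–49.1°] uniform, h=28: θ=40.4° here. β=12.4, B=21.1. 28·12.4/21.1 = 16.4550 → s = 44.4550

44.4550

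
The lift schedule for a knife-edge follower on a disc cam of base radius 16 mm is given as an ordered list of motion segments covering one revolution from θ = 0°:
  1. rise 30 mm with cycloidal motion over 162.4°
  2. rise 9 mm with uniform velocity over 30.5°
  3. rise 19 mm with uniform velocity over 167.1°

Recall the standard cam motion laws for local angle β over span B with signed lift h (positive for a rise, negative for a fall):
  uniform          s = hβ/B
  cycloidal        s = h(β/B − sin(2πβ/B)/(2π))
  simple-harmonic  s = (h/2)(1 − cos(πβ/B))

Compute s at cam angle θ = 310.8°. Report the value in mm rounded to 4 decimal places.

seg 1 [0°–162.4°] cycloidal, h=30: full span → s += 30 → s = 30.0000
seg 2 [162.4°–192.9°] uniform, h=9: full span → s += 9 → s = 39.0000
seg 3 [192.9°–360°] uniform, h=19: θ=310.8° here. β=117.9, B=167.1. 19·117.9/167.1 = 13.4057 → s = 52.4057

52.4057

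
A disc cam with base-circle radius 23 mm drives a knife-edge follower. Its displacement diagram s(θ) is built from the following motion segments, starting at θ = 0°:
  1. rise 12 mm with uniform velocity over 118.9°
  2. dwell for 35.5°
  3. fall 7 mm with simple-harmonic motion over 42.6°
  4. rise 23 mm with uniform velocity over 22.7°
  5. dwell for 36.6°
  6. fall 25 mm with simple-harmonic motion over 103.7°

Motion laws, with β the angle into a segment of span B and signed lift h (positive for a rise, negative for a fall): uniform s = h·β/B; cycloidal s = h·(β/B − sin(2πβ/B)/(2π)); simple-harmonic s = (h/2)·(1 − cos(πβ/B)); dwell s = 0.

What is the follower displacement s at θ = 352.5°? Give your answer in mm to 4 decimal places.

seg 1 [0°–118.9°] uniform, h=12: full span → s += 12 → s = 12.0000
seg 2 [118.9°–154.4°] dwell: s stays 12.0000
seg 3 [154.4°–197°] simple-harmonic, h=-7: full span → s += -7 → s = 5.0000
seg 4 [197°–219.7°] uniform, h=23: full span → s += 23 → s = 28.0000
seg 5 [219.7°–256.3°] dwell: s stays 28.0000
seg 6 [256.3°–360°] simple-harmonic, h=-25: θ=352.5° here. β=96.2, B=103.7. -25/2·(1 − cos(π·0.9277)) = -24.6787 → s = 3.3213

3.3213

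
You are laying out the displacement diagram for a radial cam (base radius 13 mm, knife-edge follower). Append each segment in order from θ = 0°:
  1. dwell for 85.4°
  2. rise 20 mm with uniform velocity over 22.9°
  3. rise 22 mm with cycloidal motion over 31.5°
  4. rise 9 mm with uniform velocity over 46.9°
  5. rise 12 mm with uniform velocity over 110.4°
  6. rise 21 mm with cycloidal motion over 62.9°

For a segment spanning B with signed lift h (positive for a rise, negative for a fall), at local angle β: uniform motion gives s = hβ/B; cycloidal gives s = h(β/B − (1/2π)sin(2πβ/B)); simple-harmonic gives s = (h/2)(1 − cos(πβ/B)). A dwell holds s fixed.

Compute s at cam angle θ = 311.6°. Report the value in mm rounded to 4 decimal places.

seg 1 [0°–85.4°] dwell: s stays 0.0000
seg 2 [85.4°–108.3°] uniform, h=20: full span → s += 20 → s = 20.0000
seg 3 [108.3°–139.8°] cycloidal, h=22: full span → s += 22 → s = 42.0000
seg 4 [139.8°–186.7°] uniform, h=9: full span → s += 9 → s = 51.0000
seg 5 [186.7°–297.1°] uniform, h=12: full span → s += 12 → s = 63.0000
seg 6 [297.1°–360°] cycloidal, h=21: θ=311.6° here. β=14.5, B=62.9. 21·(0.2305 − sin(2π·0.2305)/(2π)) = 1.5238 → s = 64.5238

64.5238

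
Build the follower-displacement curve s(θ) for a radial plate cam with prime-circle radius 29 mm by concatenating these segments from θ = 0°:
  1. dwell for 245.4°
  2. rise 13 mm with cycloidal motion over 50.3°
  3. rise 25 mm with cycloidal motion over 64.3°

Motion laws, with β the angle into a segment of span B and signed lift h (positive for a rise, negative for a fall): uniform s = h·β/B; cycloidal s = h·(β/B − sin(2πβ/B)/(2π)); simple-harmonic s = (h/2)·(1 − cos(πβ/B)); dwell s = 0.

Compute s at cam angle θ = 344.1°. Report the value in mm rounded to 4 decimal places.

seg 1 [0°–245.4°] dwell: s stays 0.0000
seg 2 [245.4°–295.7°] cycloidal, h=13: full span → s += 13 → s = 13.0000
seg 3 [295.7°–360°] cycloidal, h=25: θ=344.1° here. β=48.4, B=64.3. 25·(0.7527 − sin(2π·0.7527)/(2π)) = 22.7963 → s = 35.7963

35.7963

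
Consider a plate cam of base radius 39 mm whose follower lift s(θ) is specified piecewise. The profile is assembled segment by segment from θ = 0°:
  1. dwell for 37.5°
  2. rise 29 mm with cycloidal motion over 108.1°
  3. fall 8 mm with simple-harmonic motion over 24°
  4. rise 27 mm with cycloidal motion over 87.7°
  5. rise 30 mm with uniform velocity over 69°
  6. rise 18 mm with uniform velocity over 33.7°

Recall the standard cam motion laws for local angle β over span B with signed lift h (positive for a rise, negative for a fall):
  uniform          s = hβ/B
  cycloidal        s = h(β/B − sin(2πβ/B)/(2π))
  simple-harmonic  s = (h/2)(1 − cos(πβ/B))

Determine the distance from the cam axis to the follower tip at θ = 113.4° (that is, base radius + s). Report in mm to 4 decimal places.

seg 1 [0°–37.5°] dwell: s stays 0.0000
seg 2 [37.5°–145.6°] cycloidal, h=29: θ=113.4° here. β=75.9, B=108.1. 29·(0.7021 − sin(2π·0.7021)/(2π)) = 24.7700 → s = 24.7700
radial distance = base radius + s = 39 + 24.7700 = 63.7700

63.7700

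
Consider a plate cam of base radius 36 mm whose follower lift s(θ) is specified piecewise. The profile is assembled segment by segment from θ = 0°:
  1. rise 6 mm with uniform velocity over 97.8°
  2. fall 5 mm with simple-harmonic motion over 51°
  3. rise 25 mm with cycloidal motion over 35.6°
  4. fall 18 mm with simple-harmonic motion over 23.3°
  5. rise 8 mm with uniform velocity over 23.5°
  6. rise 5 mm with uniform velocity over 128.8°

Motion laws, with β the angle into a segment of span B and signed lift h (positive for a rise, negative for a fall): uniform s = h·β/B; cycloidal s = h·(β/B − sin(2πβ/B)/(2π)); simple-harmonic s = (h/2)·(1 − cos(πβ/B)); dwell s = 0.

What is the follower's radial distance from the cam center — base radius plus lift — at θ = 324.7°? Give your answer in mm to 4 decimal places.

seg 1 [0°–97.8°] uniform, h=6: full span → s += 6 → s = 6.0000
seg 2 [97.8°–148.8°] simple-harmonic, h=-5: full span → s += -5 → s = 1.0000
seg 3 [148.8°–184.4°] cycloidal, h=25: full span → s += 25 → s = 26.0000
seg 4 [184.4°–207.7°] simple-harmonic, h=-18: full span → s += -18 → s = 8.0000
seg 5 [207.7°–231.2°] uniform, h=8: full span → s += 8 → s = 16.0000
seg 6 [231.2°–360°] uniform, h=5: θ=324.7° here. β=93.5, B=128.8. 5·93.5/128.8 = 3.6297 → s = 19.6297
radial distance = base radius + s = 36 + 19.6297 = 55.6297

55.6297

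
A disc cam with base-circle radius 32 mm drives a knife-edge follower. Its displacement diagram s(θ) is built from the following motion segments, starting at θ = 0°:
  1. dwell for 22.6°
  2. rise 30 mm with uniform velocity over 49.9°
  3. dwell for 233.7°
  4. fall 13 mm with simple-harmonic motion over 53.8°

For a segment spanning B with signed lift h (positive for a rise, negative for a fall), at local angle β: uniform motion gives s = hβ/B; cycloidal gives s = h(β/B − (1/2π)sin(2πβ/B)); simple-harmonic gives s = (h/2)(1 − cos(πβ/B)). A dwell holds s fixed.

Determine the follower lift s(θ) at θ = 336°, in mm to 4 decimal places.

seg 1 [0°–22.6°] dwell: s stays 0.0000
seg 2 [22.6°–72.5°] uniform, h=30: full span → s += 30 → s = 30.0000
seg 3 [72.5°–306.2°] dwell: s stays 30.0000
seg 4 [306.2°–360°] simple-harmonic, h=-13: θ=336° here. β=29.8, B=53.8. -13/2·(1 − cos(π·0.5539)) = -7.5955 → s = 22.4045

22.4045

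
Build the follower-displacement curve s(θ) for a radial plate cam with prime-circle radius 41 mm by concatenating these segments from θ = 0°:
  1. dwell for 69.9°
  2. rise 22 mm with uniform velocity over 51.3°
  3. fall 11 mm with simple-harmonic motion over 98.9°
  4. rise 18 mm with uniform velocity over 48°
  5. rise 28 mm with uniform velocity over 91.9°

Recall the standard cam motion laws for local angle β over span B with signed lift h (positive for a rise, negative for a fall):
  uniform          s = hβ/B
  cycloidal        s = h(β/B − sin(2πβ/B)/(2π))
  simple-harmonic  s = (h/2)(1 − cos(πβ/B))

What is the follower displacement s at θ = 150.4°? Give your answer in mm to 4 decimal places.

seg 1 [0°–69.9°] dwell: s stays 0.0000
seg 2 [69.9°–121.2°] uniform, h=22: full span → s += 22 → s = 22.0000
seg 3 [121.2°–220.1°] simple-harmonic, h=-11: θ=150.4° here. β=29.2, B=98.9. -11/2·(1 − cos(π·0.2952)) = -2.2011 → s = 19.7989

19.7989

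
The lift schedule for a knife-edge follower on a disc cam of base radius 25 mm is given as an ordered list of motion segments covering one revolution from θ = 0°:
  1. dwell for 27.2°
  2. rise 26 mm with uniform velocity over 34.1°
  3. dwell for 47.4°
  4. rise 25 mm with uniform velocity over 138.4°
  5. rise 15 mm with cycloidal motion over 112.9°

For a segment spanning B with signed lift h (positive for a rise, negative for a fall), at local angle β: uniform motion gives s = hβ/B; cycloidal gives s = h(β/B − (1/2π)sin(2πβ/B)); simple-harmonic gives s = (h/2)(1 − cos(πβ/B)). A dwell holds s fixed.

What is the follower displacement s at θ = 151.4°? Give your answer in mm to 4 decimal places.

seg 1 [0°–27.2°] dwell: s stays 0.0000
seg 2 [27.2°–61.3°] uniform, h=26: full span → s += 26 → s = 26.0000
seg 3 [61.3°–108.7°] dwell: s stays 26.0000
seg 4 [108.7°–247.1°] uniform, h=25: θ=151.4° here. β=42.7, B=138.4. 25·42.7/138.4 = 7.7132 → s = 33.7132

33.7132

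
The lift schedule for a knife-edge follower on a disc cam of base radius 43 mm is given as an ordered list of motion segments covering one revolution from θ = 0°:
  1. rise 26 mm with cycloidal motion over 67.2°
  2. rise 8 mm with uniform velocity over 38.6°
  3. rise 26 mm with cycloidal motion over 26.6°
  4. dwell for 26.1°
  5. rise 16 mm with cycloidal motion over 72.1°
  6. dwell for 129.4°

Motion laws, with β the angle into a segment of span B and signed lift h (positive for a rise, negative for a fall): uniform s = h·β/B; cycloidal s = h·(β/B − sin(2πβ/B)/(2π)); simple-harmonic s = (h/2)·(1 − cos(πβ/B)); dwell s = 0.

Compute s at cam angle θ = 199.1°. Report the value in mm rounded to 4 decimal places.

seg 1 [0°–67.2°] cycloidal, h=26: full span → s += 26 → s = 26.0000
seg 2 [67.2°–105.8°] uniform, h=8: full span → s += 8 → s = 34.0000
seg 3 [105.8°–132.4°] cycloidal, h=26: full span → s += 26 → s = 60.0000
seg 4 [132.4°–158.5°] dwell: s stays 60.0000
seg 5 [158.5°–230.6°] cycloidal, h=16: θ=199.1° here. β=40.6, B=72.1. 16·(0.5631 − sin(2π·0.5631)/(2π)) = 9.9932 → s = 69.9932

69.9932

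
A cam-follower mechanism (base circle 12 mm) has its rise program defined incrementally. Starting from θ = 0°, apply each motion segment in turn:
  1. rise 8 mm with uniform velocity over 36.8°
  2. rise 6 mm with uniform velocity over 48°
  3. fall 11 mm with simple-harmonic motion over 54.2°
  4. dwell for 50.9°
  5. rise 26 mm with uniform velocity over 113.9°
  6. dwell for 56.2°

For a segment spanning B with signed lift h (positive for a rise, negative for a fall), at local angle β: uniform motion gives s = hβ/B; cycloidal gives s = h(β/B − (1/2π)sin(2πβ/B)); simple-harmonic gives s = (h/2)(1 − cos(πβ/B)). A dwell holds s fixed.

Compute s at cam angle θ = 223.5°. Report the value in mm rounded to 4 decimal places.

seg 1 [0°–36.8°] uniform, h=8: full span → s += 8 → s = 8.0000
seg 2 [36.8°–84.8°] uniform, h=6: full span → s += 6 → s = 14.0000
seg 3 [84.8°–139°] simple-harmonic, h=-11: full span → s += -11 → s = 3.0000
seg 4 [139°–189.9°] dwell: s stays 3.0000
seg 5 [189.9°–303.8°] uniform, h=26: θ=223.5° here. β=33.6, B=113.9. 26·33.6/113.9 = 7.6699 → s = 10.6699

10.6699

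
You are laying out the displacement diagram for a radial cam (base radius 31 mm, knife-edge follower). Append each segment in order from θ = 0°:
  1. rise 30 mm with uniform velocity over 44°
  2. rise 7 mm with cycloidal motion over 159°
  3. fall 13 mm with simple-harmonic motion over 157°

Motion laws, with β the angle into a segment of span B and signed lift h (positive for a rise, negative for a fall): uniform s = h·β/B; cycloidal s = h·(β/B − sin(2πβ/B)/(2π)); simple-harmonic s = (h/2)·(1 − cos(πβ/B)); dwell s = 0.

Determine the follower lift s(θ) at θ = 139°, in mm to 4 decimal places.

seg 1 [0°–44°] uniform, h=30: full span → s += 30 → s = 30.0000
seg 2 [44°–203°] cycloidal, h=7: θ=139° here. β=95, B=159. 7·(0.5975 − sin(2π·0.5975)/(2π)) = 4.8229 → s = 34.8229

34.8229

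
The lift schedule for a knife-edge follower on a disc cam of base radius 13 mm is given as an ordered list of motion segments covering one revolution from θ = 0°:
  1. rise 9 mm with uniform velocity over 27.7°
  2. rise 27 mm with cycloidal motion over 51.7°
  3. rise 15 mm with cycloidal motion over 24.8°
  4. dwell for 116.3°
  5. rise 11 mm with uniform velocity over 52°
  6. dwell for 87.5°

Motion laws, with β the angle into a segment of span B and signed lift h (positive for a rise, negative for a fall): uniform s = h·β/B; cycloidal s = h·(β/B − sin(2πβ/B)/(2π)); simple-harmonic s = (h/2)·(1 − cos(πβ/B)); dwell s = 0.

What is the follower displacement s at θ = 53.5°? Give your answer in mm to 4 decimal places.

seg 1 [0°–27.7°] uniform, h=9: full span → s += 9 → s = 9.0000
seg 2 [27.7°–79.4°] cycloidal, h=27: θ=53.5° here. β=25.8, B=51.7. 27·(0.4990 − sin(2π·0.4990)/(2π)) = 13.4478 → s = 22.4478

22.4478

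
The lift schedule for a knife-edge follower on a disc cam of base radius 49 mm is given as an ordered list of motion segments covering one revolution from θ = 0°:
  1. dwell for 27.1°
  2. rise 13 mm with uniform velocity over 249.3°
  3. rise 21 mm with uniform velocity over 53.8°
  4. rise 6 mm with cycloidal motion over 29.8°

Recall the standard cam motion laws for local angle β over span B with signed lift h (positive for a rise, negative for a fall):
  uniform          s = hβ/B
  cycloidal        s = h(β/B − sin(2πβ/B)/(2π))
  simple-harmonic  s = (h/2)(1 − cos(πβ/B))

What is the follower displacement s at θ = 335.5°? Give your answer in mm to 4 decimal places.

seg 1 [0°–27.1°] dwell: s stays 0.0000
seg 2 [27.1°–276.4°] uniform, h=13: full span → s += 13 → s = 13.0000
seg 3 [276.4°–330.2°] uniform, h=21: full span → s += 21 → s = 34.0000
seg 4 [330.2°–360°] cycloidal, h=6: θ=335.5° here. β=5.3, B=29.8. 6·(0.1779 − sin(2π·0.1779)/(2π)) = 0.2086 → s = 34.2086

34.2086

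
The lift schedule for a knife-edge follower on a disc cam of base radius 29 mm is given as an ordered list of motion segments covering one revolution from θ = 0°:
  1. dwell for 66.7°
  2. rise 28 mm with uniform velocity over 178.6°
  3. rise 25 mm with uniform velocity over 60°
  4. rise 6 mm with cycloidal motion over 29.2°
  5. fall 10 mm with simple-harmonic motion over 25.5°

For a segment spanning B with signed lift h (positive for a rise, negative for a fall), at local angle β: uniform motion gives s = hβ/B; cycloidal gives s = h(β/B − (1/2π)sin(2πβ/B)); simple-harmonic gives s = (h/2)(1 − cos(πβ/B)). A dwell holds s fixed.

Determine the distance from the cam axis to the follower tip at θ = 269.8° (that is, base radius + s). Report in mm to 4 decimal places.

seg 1 [0°–66.7°] dwell: s stays 0.0000
seg 2 [66.7°–245.3°] uniform, h=28: full span → s += 28 → s = 28.0000
seg 3 [245.3°–305.3°] uniform, h=25: θ=269.8° here. β=24.5, B=60. 25·24.5/60 = 10.2083 → s = 38.2083
radial distance = base radius + s = 29 + 38.2083 = 67.2083

67.2083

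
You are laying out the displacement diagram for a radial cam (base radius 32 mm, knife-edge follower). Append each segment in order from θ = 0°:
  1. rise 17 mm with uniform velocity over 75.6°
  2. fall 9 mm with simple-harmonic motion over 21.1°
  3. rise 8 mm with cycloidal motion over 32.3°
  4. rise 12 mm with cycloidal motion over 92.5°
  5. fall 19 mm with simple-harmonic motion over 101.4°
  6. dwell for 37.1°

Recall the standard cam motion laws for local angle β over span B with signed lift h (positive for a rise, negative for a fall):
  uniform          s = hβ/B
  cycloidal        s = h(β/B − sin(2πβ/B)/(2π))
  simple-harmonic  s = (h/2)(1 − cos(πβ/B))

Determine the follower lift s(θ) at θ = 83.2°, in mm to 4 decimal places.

seg 1 [0°–75.6°] uniform, h=17: full span → s += 17 → s = 17.0000
seg 2 [75.6°–96.7°] simple-harmonic, h=-9: θ=83.2° here. β=7.6, B=21.1. -9/2·(1 − cos(π·0.3602)) = -2.5864 → s = 14.4136

14.4136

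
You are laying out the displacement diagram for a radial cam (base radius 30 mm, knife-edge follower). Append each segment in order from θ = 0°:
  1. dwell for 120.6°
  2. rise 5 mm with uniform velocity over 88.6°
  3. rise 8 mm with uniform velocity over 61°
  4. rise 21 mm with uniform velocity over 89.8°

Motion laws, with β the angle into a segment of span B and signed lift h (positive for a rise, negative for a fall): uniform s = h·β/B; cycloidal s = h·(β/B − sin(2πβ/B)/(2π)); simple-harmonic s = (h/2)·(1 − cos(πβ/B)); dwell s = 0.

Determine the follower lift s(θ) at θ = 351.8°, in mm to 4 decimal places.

seg 1 [0°–120.6°] dwell: s stays 0.0000
seg 2 [120.6°–209.2°] uniform, h=5: full span → s += 5 → s = 5.0000
seg 3 [209.2°–270.2°] uniform, h=8: full span → s += 8 → s = 13.0000
seg 4 [270.2°–360°] uniform, h=21: θ=351.8° here. β=81.6, B=89.8. 21·81.6/89.8 = 19.0824 → s = 32.0824

32.0824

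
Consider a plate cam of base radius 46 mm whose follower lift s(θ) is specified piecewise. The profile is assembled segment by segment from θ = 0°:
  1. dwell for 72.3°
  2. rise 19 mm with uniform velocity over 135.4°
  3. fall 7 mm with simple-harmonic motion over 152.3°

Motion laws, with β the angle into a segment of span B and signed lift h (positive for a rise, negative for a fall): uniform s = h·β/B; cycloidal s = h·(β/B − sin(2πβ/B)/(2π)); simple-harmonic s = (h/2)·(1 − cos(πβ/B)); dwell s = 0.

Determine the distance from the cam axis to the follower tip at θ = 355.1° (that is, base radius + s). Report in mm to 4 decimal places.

seg 1 [0°–72.3°] dwell: s stays 0.0000
seg 2 [72.3°–207.7°] uniform, h=19: full span → s += 19 → s = 19.0000
seg 3 [207.7°–360°] simple-harmonic, h=-7: θ=355.1° here. β=147.4, B=152.3. -7/2·(1 − cos(π·0.9678)) = -6.9821 → s = 12.0179
radial distance = base radius + s = 46 + 12.0179 = 58.0179

58.0179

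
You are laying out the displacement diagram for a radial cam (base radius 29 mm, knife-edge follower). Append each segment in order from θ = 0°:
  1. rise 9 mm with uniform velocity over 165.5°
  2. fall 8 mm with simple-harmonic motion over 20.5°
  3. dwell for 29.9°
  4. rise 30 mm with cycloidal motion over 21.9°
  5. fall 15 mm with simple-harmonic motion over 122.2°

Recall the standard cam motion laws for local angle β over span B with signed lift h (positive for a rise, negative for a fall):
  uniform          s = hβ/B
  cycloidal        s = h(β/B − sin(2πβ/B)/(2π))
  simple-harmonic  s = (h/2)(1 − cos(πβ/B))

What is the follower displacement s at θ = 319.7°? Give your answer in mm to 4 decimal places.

seg 1 [0°–165.5°] uniform, h=9: full span → s += 9 → s = 9.0000
seg 2 [165.5°–186°] simple-harmonic, h=-8: full span → s += -8 → s = 1.0000
seg 3 [186°–215.9°] dwell: s stays 1.0000
seg 4 [215.9°–237.8°] cycloidal, h=30: full span → s += 30 → s = 31.0000
seg 5 [237.8°–360°] simple-harmonic, h=-15: θ=319.7° here. β=81.9, B=122.2. -15/2·(1 − cos(π·0.6702)) = -11.3221 → s = 19.6779

19.6779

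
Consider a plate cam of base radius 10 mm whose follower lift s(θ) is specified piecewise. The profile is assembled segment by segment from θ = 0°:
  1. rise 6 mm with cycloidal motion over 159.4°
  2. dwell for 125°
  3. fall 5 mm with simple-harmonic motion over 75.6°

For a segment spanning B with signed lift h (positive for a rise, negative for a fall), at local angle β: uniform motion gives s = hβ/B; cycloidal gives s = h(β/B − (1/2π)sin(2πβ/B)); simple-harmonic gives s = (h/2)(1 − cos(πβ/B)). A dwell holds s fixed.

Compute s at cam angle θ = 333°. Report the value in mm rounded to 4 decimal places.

seg 1 [0°–159.4°] cycloidal, h=6: full span → s += 6 → s = 6.0000
seg 2 [159.4°–284.4°] dwell: s stays 6.0000
seg 3 [284.4°–360°] simple-harmonic, h=-5: θ=333° here. β=48.6, B=75.6. -5/2·(1 − cos(π·0.6429)) = -3.5847 → s = 2.4153

2.4153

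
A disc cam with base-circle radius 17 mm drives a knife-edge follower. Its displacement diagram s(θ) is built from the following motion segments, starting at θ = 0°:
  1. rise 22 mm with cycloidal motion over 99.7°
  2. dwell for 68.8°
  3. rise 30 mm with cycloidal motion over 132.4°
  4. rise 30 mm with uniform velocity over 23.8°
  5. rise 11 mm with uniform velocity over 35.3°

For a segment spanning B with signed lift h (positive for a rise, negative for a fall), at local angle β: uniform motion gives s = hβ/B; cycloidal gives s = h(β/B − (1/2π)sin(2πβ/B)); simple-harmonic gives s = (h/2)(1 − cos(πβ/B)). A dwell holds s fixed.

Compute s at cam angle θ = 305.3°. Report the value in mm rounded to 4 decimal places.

seg 1 [0°–99.7°] cycloidal, h=22: full span → s += 22 → s = 22.0000
seg 2 [99.7°–168.5°] dwell: s stays 22.0000
seg 3 [168.5°–300.9°] cycloidal, h=30: full span → s += 30 → s = 52.0000
seg 4 [300.9°–324.7°] uniform, h=30: θ=305.3° here. β=4.4, B=23.8. 30·4.4/23.8 = 5.5462 → s = 57.5462

57.5462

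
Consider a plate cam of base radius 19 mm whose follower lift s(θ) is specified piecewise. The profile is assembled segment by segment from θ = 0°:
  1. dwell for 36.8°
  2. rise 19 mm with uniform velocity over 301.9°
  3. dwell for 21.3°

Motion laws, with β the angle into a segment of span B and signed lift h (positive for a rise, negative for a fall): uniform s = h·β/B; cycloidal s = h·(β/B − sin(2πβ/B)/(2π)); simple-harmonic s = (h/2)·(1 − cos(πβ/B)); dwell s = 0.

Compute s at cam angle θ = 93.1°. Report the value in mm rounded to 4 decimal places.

seg 1 [0°–36.8°] dwell: s stays 0.0000
seg 2 [36.8°–338.7°] uniform, h=19: θ=93.1° here. β=56.3, B=301.9. 19·56.3/301.9 = 3.5432 → s = 3.5432

3.5432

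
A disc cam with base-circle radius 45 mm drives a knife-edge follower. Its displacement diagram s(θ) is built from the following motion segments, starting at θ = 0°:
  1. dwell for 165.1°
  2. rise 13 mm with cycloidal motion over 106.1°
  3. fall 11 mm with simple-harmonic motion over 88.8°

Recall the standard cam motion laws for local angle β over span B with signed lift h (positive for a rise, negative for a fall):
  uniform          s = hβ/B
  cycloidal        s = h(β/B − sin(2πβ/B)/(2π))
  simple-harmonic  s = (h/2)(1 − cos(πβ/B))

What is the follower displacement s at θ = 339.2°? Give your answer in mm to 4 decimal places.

seg 1 [0°–165.1°] dwell: s stays 0.0000
seg 2 [165.1°–271.2°] cycloidal, h=13: full span → s += 13 → s = 13.0000
seg 3 [271.2°–360°] simple-harmonic, h=-11: θ=339.2° here. β=68, B=88.8. -11/2·(1 − cos(π·0.7658)) = -9.5769 → s = 3.4231

3.4231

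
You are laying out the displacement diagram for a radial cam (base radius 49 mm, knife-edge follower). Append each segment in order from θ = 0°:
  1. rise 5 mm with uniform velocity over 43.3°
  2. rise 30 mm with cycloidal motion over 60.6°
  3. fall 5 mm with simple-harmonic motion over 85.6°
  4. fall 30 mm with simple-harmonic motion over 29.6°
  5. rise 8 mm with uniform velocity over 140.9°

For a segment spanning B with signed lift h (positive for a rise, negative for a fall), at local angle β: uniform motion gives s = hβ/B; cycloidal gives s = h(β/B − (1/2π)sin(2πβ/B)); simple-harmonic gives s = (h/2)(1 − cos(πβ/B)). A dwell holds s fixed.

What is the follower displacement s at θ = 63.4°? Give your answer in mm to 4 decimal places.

seg 1 [0°–43.3°] uniform, h=5: full span → s += 5 → s = 5.0000
seg 2 [43.3°–103.9°] cycloidal, h=30: θ=63.4° here. β=20.1, B=60.6. 30·(0.3317 − sin(2π·0.3317)/(2π)) = 5.7910 → s = 10.7910

10.7910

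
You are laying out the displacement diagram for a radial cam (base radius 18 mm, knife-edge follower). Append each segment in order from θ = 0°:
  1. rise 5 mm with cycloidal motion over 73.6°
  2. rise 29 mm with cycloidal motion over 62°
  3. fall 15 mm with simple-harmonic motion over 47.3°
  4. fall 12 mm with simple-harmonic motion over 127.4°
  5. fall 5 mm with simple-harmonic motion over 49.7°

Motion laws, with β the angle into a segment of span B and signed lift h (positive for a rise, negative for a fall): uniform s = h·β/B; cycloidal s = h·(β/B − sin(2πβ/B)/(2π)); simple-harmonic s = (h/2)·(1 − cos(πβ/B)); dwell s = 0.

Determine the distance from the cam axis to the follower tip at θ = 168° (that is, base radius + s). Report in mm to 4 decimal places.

seg 1 [0°–73.6°] cycloidal, h=5: full span → s += 5 → s = 5.0000
seg 2 [73.6°–135.6°] cycloidal, h=29: full span → s += 29 → s = 34.0000
seg 3 [135.6°–182.9°] simple-harmonic, h=-15: θ=168° here. β=32.4, B=47.3. -15/2·(1 − cos(π·0.6850)) = -11.6175 → s = 22.3825
radial distance = base radius + s = 18 + 22.3825 = 40.3825

40.3825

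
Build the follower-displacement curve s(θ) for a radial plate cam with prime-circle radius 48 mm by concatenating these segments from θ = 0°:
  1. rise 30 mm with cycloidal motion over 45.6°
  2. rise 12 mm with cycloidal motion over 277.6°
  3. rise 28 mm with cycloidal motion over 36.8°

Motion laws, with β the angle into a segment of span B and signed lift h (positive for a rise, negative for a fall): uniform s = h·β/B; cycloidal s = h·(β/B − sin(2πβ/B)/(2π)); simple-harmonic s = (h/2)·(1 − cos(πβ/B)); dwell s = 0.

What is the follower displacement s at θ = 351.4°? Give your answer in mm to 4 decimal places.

seg 1 [0°–45.6°] cycloidal, h=30: full span → s += 30 → s = 30.0000
seg 2 [45.6°–323.2°] cycloidal, h=12: full span → s += 12 → s = 42.0000
seg 3 [323.2°–360°] cycloidal, h=28: θ=351.4° here. β=28.2, B=36.8. 28·(0.7663 − sin(2π·0.7663)/(2π)) = 25.8895 → s = 67.8895

67.8895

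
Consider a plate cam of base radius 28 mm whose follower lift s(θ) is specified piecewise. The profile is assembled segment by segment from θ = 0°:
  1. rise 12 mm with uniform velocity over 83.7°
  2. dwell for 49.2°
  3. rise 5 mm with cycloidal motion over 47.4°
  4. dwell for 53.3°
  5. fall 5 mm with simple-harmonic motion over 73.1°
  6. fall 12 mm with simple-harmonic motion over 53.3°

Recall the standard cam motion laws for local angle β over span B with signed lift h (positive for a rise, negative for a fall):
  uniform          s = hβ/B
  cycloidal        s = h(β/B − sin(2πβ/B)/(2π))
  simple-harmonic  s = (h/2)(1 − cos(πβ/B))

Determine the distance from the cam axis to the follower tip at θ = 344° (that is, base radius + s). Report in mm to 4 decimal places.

seg 1 [0°–83.7°] uniform, h=12: full span → s += 12 → s = 12.0000
seg 2 [83.7°–132.9°] dwell: s stays 12.0000
seg 3 [132.9°–180.3°] cycloidal, h=5: full span → s += 5 → s = 17.0000
seg 4 [180.3°–233.6°] dwell: s stays 17.0000
seg 5 [233.6°–306.7°] simple-harmonic, h=-5: full span → s += -5 → s = 12.0000
seg 6 [306.7°–360°] simple-harmonic, h=-12: θ=344° here. β=37.3, B=53.3. -12/2·(1 − cos(π·0.6998)) = -9.5238 → s = 2.4762
radial distance = base radius + s = 28 + 2.4762 = 30.4762

30.4762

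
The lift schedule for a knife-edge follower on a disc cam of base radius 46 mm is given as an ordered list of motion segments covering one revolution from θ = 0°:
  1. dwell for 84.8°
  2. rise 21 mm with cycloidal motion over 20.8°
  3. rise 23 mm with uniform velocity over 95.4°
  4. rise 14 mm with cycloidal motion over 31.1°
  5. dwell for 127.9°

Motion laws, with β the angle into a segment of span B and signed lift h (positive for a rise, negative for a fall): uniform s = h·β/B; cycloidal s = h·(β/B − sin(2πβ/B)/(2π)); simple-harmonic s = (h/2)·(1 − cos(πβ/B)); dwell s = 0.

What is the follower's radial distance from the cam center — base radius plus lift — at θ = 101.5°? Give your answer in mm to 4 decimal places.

seg 1 [0°–84.8°] dwell: s stays 0.0000
seg 2 [84.8°–105.6°] cycloidal, h=21: θ=101.5° here. β=16.7, B=20.8. 21·(0.8029 − sin(2π·0.8029)/(2π)) = 20.0200 → s = 20.0200
radial distance = base radius + s = 46 + 20.0200 = 66.0200

66.0200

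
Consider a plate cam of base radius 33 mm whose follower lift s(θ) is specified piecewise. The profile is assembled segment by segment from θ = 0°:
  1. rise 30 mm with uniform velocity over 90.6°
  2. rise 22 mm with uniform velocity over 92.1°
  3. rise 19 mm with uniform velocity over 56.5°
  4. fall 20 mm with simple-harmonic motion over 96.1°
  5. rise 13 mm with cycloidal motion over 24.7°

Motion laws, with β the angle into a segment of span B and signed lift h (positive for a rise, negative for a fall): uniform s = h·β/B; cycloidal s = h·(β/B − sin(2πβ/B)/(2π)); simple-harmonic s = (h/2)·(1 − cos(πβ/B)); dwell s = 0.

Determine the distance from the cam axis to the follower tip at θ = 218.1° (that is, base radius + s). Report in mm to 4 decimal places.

seg 1 [0°–90.6°] uniform, h=30: full span → s += 30 → s = 30.0000
seg 2 [90.6°–182.7°] uniform, h=22: full span → s += 22 → s = 52.0000
seg 3 [182.7°–239.2°] uniform, h=19: θ=218.1° here. β=35.4, B=56.5. 19·35.4/56.5 = 11.9044 → s = 63.9044
radial distance = base radius + s = 33 + 63.9044 = 96.9044

96.9044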